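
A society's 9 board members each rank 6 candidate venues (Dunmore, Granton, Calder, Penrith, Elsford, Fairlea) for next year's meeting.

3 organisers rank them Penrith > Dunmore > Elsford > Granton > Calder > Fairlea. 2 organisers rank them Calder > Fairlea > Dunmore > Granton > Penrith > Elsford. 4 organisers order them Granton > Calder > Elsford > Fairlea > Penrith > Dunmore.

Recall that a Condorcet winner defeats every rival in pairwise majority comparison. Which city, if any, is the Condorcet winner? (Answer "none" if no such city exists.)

Check each pair by majority over 9 ballots:
Dunmore–Granton: Dunmore 5–4.
Dunmore vs Calder: Calder wins 6–3.
Dunmore–Penrith: Penrith 7–2.
Dunmore vs Elsford: Dunmore wins 5–4.
Dunmore vs Fairlea: Fairlea, 6–3.
Granton–Calder: Granton 7–2.
Granton vs Penrith: Granton, 6–3.
Granton vs Elsford: Granton wins 6–3.
Granton vs Fairlea: Granton wins 7–2.
Calder vs Penrith: Calder wins 6–3.
Calder vs Elsford: Calder wins 6–3.
Calder vs Fairlea: Calder, 9–0.
Penrith vs Elsford: Penrith wins 5–4.
Penrith vs Fairlea: Fairlea wins 6–3.
Elsford vs Fairlea: Elsford, 7–2.
Every city loses at least once (Dunmore loses to Calder; Granton loses to Dunmore; Calder loses to Granton; Penrith loses to Granton; Elsford loses to Dunmore; Fairlea loses to Granton). The majority relation contains the cycle Dunmore > Granton > Calder > Dunmore, so there is no Condorcet winner.

none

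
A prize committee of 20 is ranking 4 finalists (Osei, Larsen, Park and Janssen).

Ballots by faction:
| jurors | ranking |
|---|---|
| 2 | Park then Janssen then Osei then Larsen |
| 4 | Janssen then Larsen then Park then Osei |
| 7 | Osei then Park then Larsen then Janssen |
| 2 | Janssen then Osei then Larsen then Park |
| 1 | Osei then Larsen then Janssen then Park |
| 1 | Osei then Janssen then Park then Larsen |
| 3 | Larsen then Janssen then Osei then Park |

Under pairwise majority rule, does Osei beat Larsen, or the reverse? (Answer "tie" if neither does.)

Ballots ranking Osei above Larsen: 2 + 7 + 2 + 1 + 1 = 13.
Ballots ranking Larsen above Osei: 20 − 13 = 7.
Osei wins the head-to-head 13–7.

Osei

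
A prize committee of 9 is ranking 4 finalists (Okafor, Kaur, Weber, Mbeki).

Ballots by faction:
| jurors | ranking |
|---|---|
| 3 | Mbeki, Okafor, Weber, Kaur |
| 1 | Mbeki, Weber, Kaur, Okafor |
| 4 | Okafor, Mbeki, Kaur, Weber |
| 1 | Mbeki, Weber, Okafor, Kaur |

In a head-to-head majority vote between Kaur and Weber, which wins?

Weber

Ballots ranking Kaur above Weber: 4.
Ballots ranking Weber above Kaur: 9 − 4 = 5.
Weber wins the head-to-head 5–4.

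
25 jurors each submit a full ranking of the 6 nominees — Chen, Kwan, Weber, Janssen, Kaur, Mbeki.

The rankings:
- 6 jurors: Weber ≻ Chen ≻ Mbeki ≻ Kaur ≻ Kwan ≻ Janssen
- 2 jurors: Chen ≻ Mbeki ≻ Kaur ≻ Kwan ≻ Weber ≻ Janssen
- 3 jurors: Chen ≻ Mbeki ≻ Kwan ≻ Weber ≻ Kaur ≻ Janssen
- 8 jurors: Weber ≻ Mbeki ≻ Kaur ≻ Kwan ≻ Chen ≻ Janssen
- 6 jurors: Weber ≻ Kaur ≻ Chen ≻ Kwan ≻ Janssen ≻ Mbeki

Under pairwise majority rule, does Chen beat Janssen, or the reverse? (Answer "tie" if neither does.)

Chen

Ballots ranking Chen above Janssen: 6 + 2 + 3 + 8 + 6 = 25.
Ballots ranking Janssen above Chen: 25 − 25 = 0.
Chen wins the head-to-head 25–0.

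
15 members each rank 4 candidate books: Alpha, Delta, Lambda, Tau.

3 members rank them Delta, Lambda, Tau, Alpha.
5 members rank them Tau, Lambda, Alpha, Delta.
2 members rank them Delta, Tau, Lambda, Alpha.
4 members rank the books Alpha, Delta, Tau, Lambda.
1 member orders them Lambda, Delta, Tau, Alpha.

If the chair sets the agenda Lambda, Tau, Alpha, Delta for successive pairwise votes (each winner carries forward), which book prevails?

Delta

Round 1: Lambda vs Tau — 4–11, Tau advances.
Round 2: Tau vs Alpha — 11–4, Tau advances.
Round 3: Tau vs Delta — 5–10, Delta advances.
Delta survives the agenda.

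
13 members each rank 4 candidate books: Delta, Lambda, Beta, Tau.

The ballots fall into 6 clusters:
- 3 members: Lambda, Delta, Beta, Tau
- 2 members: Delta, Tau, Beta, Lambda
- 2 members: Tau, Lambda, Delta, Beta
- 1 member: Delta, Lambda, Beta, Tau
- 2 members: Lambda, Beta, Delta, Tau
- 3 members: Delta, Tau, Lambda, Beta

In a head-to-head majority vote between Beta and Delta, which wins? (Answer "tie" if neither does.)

Delta

Ballots ranking Beta above Delta: 2.
Ballots ranking Delta above Beta: 13 − 2 = 11.
Delta wins the head-to-head 11–2.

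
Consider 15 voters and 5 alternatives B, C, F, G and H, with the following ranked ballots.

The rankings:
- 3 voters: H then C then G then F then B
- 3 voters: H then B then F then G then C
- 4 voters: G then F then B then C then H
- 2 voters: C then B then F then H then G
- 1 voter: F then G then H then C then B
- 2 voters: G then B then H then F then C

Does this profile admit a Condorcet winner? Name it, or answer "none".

none

Check each pair by majority over 15 ballots:
B–C: B 9–6.
B vs F: F, 8–7.
B vs G: 5 to 10, G.
B vs H: B wins 8–7.
C vs F: F wins 10–5.
C–G: G 10–5.
C vs H: C preferred on 4+2 = 6 ballots; H wins 9–6.
F vs G: F is ranked higher on 3+2+1 = 6 ballots, G on 9. G wins 9–6.
F vs H: 4+2+1 = 7 for F, 8 for H — H by 8–7.
G–H: H 8–7.
Each alternative drops at least one matchup (B loses to F; C loses to B; F loses to G; G loses to H; H loses to B); the cycle B beats H beats F beats B rules out a Condorcet winner.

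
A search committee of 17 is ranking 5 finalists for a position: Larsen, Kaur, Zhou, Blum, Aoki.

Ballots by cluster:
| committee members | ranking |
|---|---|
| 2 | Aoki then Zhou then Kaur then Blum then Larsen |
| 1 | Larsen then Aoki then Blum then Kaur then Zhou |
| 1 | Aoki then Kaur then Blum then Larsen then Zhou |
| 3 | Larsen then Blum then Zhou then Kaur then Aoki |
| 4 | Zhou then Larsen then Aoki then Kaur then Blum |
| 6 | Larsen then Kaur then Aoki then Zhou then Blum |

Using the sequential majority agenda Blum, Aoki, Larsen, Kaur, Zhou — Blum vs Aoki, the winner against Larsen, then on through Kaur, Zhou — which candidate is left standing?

Larsen

Round 1: Blum vs Aoki — 3–14, Aoki advances.
Round 2: Aoki vs Larsen — 3–14, Larsen advances.
Round 3: Larsen vs Kaur — 14–3, Larsen advances.
Round 4: Larsen vs Zhou — 11–6, Larsen advances.
The agenda winner is Larsen.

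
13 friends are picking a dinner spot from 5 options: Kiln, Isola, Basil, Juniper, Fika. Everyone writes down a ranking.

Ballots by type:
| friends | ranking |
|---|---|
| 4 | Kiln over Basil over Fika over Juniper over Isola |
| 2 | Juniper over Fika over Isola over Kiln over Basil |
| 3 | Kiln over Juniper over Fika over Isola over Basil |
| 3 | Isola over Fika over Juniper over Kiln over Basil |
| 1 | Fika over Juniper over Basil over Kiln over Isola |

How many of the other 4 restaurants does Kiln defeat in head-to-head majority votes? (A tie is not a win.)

Kiln against each rival (13 friends):
Kiln vs Isola: 8 to 5, Kiln.
Kiln vs Basil: Kiln wins 12–1.
Kiln vs Juniper: Kiln wins 7–6.
Kiln vs Fika: 4+3 = 7 for Kiln, 6 for Fika — Kiln by 7–6.
Kiln beats Isola, Basil, Juniper, Fika — 4 pairwise wins.

4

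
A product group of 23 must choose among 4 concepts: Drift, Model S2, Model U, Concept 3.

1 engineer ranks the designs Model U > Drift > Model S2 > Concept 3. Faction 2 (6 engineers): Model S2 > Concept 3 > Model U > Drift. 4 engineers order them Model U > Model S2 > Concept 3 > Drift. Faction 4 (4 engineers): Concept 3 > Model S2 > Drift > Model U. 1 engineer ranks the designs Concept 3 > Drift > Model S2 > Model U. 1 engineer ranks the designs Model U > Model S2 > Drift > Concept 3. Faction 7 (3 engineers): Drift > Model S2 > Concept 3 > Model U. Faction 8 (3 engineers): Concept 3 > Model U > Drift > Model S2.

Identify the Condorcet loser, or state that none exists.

Pairwise majorities:
Drift vs Model S2: Model S2, 15–8.
Drift vs Model U: Drift preferred on 4+1+3 = 8 ballots; Model U wins 15–8.
Drift vs Concept 3: 5 to 18, Concept 3.
Model S2 vs Model U: Model S2 wins 14–9.
Model S2 vs Concept 3: Model S2 wins 15–8.
Model U vs Concept 3: Concept 3, 17–6.
Drift is beaten in every head-to-head and is the Condorcet loser.

Drift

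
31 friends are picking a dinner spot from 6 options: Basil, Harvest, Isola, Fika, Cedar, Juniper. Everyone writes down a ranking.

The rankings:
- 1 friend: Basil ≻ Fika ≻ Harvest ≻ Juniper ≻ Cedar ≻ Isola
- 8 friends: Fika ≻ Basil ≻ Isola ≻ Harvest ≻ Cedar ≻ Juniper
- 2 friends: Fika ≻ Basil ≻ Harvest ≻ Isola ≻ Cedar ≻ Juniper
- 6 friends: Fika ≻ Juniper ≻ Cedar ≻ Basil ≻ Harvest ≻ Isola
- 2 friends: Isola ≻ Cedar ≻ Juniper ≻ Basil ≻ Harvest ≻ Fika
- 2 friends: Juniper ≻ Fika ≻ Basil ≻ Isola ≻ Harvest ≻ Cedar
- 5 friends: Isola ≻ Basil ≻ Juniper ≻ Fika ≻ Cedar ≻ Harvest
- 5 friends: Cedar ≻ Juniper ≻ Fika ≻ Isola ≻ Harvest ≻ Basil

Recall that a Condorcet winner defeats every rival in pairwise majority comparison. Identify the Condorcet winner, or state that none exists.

Pairwise majorities:
Basil vs Harvest: Basil, 26–5.
Basil vs Isola: Basil, 19–12.
Basil–Fika: Fika 23–8.
Basil vs Cedar: Basil wins 18–13.
Basil–Juniper: Basil 16–15.
Harvest–Isola: Isola 22–9.
Harvest–Fika: Fika 29–2.
Harvest vs Cedar: Cedar wins 18–13.
Harvest vs Juniper: Juniper wins 20–11.
Isola vs Fika: Fika, 24–7.
Isola vs Cedar: Isola wins 19–12.
Isola vs Juniper: Isola, 17–14.
Fika–Cedar: Fika 24–7.
Fika vs Juniper: Fika wins 17–14.
Cedar vs Juniper: Cedar wins 17–14.
Only Fika has no losses; Fika is the Condorcet winner.

Fika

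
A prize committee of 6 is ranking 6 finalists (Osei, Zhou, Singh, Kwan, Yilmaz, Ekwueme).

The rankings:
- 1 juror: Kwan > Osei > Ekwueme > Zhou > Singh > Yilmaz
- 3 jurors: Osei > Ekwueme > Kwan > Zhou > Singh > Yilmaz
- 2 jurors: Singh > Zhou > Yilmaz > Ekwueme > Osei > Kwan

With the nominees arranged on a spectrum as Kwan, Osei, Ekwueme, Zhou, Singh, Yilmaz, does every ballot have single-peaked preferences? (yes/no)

Axis positions: Kwan=1, Osei=2, Ekwueme=3, Zhou=4, Singh=5, Yilmaz=6.
Ballot type 1 (peak Kwan at position 1): ranking walks positions 1-2-3-4-5-6, expanding outward from the peak — single-peaked.
Ballot type 2 (peak Osei at position 2): ranking walks positions 2-3-1-4-5-6, expanding outward from the peak — single-peaked.
Ballot type 3 (peak Singh at position 5): ranking walks positions 5-4-6-3-2-1, expanding outward from the peak — single-peaked.
Every ranking is single-peaked on this axis.

yes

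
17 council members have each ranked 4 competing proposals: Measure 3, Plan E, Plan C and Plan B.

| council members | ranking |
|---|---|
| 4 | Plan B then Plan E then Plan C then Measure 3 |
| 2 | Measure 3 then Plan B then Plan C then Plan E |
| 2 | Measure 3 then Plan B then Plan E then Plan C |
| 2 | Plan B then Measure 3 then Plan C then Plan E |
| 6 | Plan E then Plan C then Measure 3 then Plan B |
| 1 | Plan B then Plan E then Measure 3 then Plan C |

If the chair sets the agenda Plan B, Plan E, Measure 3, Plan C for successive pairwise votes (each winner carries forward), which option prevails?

Round 1: Plan B vs Plan E — 11–6, Plan B advances.
Round 2: Plan B vs Measure 3 — 7–10, Measure 3 advances.
Round 3: Measure 3 vs Plan C — 7–10, Plan C advances.
Plan C survives the agenda.

Plan C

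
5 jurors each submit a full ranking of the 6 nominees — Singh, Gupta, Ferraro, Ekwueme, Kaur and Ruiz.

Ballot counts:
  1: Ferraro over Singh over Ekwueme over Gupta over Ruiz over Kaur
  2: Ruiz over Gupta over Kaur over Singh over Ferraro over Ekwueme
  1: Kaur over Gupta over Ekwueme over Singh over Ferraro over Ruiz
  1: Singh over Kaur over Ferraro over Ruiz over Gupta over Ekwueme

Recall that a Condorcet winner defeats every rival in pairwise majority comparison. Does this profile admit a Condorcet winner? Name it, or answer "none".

Pairwise majorities:
Singh vs Gupta: Gupta wins 3–2.
Singh vs Ferraro: Singh, 4–1.
Singh vs Ekwueme: Singh is ranked higher on 1+2+1 = 4 ballots, Ekwueme on 1. Singh wins 4–1.
Singh vs Kaur: Kaur, 3–2.
Singh vs Ruiz: Singh wins 3–2.
Gupta–Ferraro: Gupta 3–2.
Gupta–Ekwueme: Gupta 4–1.
Gupta vs Kaur: Gupta wins 3–2.
Gupta–Ruiz: Ruiz 3–2.
Ferraro vs Ekwueme: Ferraro, 4–1.
Ferraro–Kaur: Kaur 4–1.
Ferraro vs Ruiz: 3 to 2, Ferraro.
Ekwueme vs Kaur: Kaur, 4–1.
Ekwueme vs Ruiz: Ruiz, 3–2.
Kaur vs Ruiz: Kaur is ranked higher on 1+1 = 2 ballots, Ruiz on 3. Ruiz wins 3–2.
No nominee is unbeaten: Singh loses to Gupta; Gupta loses to Ruiz; Ferraro loses to Singh; Ekwueme loses to Singh; Kaur loses to Gupta; Ruiz loses to Singh. In particular Singh → Ruiz → Gupta → Singh is a majority cycle — no Condorcet winner exists.

none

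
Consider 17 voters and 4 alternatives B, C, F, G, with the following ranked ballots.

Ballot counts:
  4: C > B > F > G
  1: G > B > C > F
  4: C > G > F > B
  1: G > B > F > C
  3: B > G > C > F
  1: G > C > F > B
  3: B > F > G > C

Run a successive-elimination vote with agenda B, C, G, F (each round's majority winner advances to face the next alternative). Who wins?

Round 1: B vs C — 8–9, C advances.
Round 2: C vs G — 8–9, G advances.
Round 3: G vs F — 10–7, G advances.
The agenda winner is G.

G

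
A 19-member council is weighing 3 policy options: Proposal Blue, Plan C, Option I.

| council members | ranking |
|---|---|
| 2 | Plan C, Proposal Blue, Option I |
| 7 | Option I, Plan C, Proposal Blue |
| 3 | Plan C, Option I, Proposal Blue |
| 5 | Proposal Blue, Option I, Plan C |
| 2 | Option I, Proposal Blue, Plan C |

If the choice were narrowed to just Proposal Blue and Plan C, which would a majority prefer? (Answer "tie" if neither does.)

Ballots ranking Proposal Blue above Plan C: 5 + 2 = 7.
Ballots ranking Plan C above Proposal Blue: 19 − 7 = 12.
Plan C wins the head-to-head 12–7.

Plan C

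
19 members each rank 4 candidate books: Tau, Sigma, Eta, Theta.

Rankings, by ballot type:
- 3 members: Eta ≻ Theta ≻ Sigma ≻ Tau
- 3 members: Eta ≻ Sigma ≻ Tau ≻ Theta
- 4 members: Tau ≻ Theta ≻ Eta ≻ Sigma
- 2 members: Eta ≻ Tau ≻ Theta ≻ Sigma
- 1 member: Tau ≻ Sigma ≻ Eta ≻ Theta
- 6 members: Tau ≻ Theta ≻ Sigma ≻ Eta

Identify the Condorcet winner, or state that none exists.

Pairwise majorities:
Tau vs Sigma: Tau wins 13–6.
Tau vs Eta: Tau, 11–8.
Tau vs Theta: Tau wins 16–3.
Sigma vs Eta: Eta, 12–7.
Sigma vs Theta: Theta, 15–4.
Eta vs Theta: Theta, 10–9.
Tau defeats every rival head-to-head and is the Condorcet winner.

Tau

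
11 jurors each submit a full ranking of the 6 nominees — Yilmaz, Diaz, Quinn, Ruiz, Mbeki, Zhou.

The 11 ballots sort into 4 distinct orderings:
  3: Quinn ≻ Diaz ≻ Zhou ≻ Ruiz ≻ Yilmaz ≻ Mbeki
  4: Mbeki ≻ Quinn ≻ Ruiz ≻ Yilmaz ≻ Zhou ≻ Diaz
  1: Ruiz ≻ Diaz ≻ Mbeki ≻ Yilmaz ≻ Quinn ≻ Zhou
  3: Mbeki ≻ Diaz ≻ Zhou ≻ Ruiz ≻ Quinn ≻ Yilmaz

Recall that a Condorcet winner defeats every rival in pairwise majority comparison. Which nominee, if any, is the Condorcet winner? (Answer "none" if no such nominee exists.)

Head-to-head results (11 jurors):
Yilmaz vs Diaz: 4 to 7, Diaz.
Yilmaz vs Quinn: Quinn wins 10–1.
Yilmaz vs Ruiz: Ruiz, 11–0.
Yilmaz vs Mbeki: Yilmaz preferred on 3 ballots; Mbeki wins 8–3.
Yilmaz vs Zhou: 5 to 6, Zhou.
Diaz vs Quinn: Quinn, 7–4.
Diaz vs Ruiz: 3+3 = 6 for Diaz, 5 for Ruiz — Diaz by 6–5.
Diaz vs Mbeki: Mbeki wins 7–4.
Diaz vs Zhou: Diaz is ranked higher on 3+1+3 = 7 ballots, Zhou on 4. Diaz wins 7–4.
Quinn vs Ruiz: Quinn is ranked higher on 3+4 = 7 ballots, Ruiz on 4. Quinn wins 7–4.
Quinn vs Mbeki: Quinn is ranked higher on 3 ballots, Mbeki on 8. Mbeki wins 8–3.
Quinn vs Zhou: Quinn, 8–3.
Ruiz vs Mbeki: Mbeki wins 7–4.
Ruiz vs Zhou: 4+1 = 5 for Ruiz, 6 for Zhou — Zhou by 6–5.
Mbeki vs Zhou: 8 to 3, Mbeki.
Mbeki defeats every rival head-to-head and is the Condorcet winner.

Mbeki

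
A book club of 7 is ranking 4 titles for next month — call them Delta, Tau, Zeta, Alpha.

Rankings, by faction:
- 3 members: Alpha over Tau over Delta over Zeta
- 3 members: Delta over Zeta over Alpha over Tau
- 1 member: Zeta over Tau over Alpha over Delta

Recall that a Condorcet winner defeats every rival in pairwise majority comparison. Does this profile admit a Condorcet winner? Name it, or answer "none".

none

Check each pair by majority over 7 ballots:
Delta vs Tau: Delta is ranked higher on 3 ballots, Tau on 4. Tau wins 4–3.
Delta vs Zeta: 6 to 1, Delta.
Delta vs Alpha: Delta is ranked higher on 3 ballots, Alpha on 4. Alpha wins 4–3.
Tau vs Zeta: Tau preferred on 3 ballots; Zeta wins 4–3.
Tau vs Alpha: Tau preferred on 1 ballot; Alpha wins 6–1.
Zeta vs Alpha: Zeta preferred on 3+1 = 4 ballots; Zeta wins 4–3.
Every book loses at least once (Delta loses to Tau; Tau loses to Zeta; Zeta loses to Delta; Alpha loses to Zeta). The majority relation contains the cycle Delta → Zeta → Tau → Delta, so there is no Condorcet winner.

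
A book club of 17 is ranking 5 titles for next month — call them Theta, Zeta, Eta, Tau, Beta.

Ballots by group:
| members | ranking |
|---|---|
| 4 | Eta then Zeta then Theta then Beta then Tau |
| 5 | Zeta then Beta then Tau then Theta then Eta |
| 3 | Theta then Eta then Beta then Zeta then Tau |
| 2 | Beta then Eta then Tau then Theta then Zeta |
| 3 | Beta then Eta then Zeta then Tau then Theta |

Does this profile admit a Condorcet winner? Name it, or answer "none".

Pairwise majorities:
Theta vs Zeta: Zeta wins 12–5.
Theta vs Eta: Eta, 9–8.
Theta vs Tau: Tau, 10–7.
Theta vs Beta: Beta, 10–7.
Zeta–Eta: Eta 12–5.
Zeta vs Tau: Zeta wins 15–2.
Zeta vs Beta: Zeta wins 9–8.
Eta vs Tau: Eta, 12–5.
Eta vs Beta: Beta, 10–7.
Tau–Beta: Beta 17–0.
No book is unbeaten: Theta loses to Zeta; Zeta loses to Eta; Eta loses to Beta; Tau loses to Zeta; Beta loses to Zeta. In particular Zeta → Beta → Eta → Zeta is a majority cycle — no Condorcet winner exists.

none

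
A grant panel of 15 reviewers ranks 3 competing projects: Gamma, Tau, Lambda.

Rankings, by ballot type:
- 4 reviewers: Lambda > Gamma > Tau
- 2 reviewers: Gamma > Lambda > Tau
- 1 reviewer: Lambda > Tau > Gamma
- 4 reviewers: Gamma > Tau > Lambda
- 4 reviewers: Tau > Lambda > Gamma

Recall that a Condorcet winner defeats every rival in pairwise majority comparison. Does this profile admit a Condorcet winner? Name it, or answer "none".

none

Head-to-head results (15 reviewers):
Gamma vs Tau: 10 to 5, Gamma.
Gamma vs Lambda: Gamma is ranked higher on 2+4 = 6 ballots, Lambda on 9. Lambda wins 9–6.
Tau vs Lambda: 4+4 = 8 for Tau, 7 for Lambda — Tau by 8–7.
Each project drops at least one matchup (Gamma loses to Lambda; Tau loses to Gamma; Lambda loses to Tau); the cycle Gamma → Tau → Lambda → Gamma rules out a Condorcet winner.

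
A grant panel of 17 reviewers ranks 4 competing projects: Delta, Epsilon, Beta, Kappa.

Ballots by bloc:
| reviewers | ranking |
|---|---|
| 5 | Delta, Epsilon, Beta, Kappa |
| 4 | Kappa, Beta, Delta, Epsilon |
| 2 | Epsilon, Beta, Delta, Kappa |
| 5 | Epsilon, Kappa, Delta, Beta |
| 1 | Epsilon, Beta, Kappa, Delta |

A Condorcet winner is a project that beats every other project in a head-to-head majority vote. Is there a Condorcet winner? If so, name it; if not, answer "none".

Check each pair by majority over 17 ballots:
Delta vs Epsilon: Delta preferred on 5+4 = 9 ballots; Delta wins 9–8.
Delta vs Beta: Delta preferred on 5+5 = 10 ballots; Delta wins 10–7.
Delta vs Kappa: Delta preferred on 5+2 = 7 ballots; Kappa wins 10–7.
Epsilon vs Beta: 5+2+5+1 = 13 for Epsilon, 4 for Beta — Epsilon by 13–4.
Epsilon vs Kappa: 5+2+5+1 = 13 for Epsilon, 4 for Kappa — Epsilon by 13–4.
Beta vs Kappa: Beta is ranked higher on 5+2+1 = 8 ballots, Kappa on 9. Kappa wins 9–8.
No project is unbeaten: Delta loses to Kappa; Epsilon loses to Delta; Beta loses to Delta; Kappa loses to Epsilon. In particular Delta > Epsilon > Kappa > Delta is a majority cycle — no Condorcet winner exists.

none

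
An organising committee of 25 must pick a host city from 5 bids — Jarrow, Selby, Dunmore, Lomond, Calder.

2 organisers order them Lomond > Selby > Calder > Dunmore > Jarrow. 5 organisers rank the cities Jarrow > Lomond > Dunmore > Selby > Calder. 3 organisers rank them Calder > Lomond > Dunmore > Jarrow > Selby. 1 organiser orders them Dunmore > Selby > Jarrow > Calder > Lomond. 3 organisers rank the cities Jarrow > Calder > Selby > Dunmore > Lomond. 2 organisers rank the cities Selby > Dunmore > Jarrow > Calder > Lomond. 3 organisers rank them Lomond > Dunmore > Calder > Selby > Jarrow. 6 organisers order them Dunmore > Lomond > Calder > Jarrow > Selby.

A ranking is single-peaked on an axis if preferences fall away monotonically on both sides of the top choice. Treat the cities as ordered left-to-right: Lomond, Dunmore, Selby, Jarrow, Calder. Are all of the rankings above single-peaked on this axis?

no

Axis positions: Lomond=1, Dunmore=2, Selby=3, Jarrow=4, Calder=5.
Type 1: ranking walks positions 1-3-5-2-4; Selby is ranked above Dunmore even though Dunmore lies between Selby and the peak Lomond on the axis — preferences dip and rise again. Not single-peaked.
Type 2: ranking walks positions 4-1-2-3-5; Lomond is ranked above Selby even though Selby lies between Lomond and the peak Jarrow on the axis — preferences dip and rise again. Not single-peaked.
Type 3: ranking walks positions 5-1-2-4-3; Lomond is ranked above Jarrow even though Jarrow lies between Lomond and the peak Calder on the axis — preferences dip and rise again. Not single-peaked.
Type 4 (peak Dunmore at position 2): ranking walks positions 2-3-4-5-1, expanding outward from the peak — single-peaked.
Type 5 (peak Jarrow at position 4): ranking walks positions 4-5-3-2-1, expanding outward from the peak — single-peaked.
Type 6 (peak Selby at position 3): ranking walks positions 3-2-4-5-1, expanding outward from the peak — single-peaked.
Type 7: ranking walks positions 1-2-5-3-4; Calder is ranked above Selby even though Selby lies between Calder and the peak Lomond on the axis — preferences dip and rise again. Not single-peaked.
Type 8: ranking walks positions 2-1-5-4-3; Calder is ranked above Selby even though Selby lies between Calder and the peak Dunmore on the axis — preferences dip and rise again. Not single-peaked.
Type 1 violates single-peakedness, so the profile is not single-peaked on this axis.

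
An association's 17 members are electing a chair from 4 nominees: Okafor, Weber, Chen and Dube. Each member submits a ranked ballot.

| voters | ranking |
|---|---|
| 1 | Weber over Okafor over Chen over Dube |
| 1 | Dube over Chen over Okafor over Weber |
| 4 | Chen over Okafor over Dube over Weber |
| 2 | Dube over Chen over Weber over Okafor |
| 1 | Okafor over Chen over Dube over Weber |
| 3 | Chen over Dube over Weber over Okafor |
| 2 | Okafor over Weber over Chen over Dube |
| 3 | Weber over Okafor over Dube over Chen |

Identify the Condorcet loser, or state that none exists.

Head-to-head results (17 voters):
Okafor vs Weber: Weber wins 9–8.
Okafor–Chen: Chen 10–7.
Okafor–Dube: Okafor 11–6.
Weber vs Chen: Weber preferred on 1+2+3 = 6 ballots; Chen wins 11–6.
Weber–Dube: Dube 11–6.
Chen vs Dube: 11 to 6, Chen.
Every candidate wins at least one matchup (Okafor beats Dube; Weber beats Okafor; Chen beats Okafor; Dube beats Weber), so there is no Condorcet loser.

none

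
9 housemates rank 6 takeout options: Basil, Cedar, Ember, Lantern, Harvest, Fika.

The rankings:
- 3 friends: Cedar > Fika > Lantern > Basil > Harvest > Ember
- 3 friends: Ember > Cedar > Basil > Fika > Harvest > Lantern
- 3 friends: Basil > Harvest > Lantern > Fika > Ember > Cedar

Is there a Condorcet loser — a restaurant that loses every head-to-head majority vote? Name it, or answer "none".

Head-to-head results (9 friends):
Basil–Cedar: Cedar 6–3.
Basil vs Ember: Basil is ranked higher on 3+3 = 6 ballots, Ember on 3. Basil wins 6–3.
Basil vs Lantern: 3+3 = 6 for Basil, 3 for Lantern — Basil by 6–3.
Basil vs Harvest: Basil is ranked higher on 3+3+3 = 9 ballots, Harvest on 0. Basil wins 9–0.
Basil vs Fika: Basil wins 6–3.
Cedar vs Ember: Cedar preferred on 3 ballots; Ember wins 6–3.
Cedar vs Lantern: Cedar, 6–3.
Cedar vs Harvest: Cedar, 6–3.
Cedar vs Fika: 3+3 = 6 for Cedar, 3 for Fika — Cedar by 6–3.
Ember vs Lantern: 3 to 6, Lantern.
Ember vs Harvest: Ember is ranked higher on 3 ballots, Harvest on 6. Harvest wins 6–3.
Ember vs Fika: 3 for Ember, 6 for Fika — Fika by 6–3.
Lantern vs Harvest: Harvest, 6–3.
Lantern vs Fika: Lantern is ranked higher on 3 ballots, Fika on 6. Fika wins 6–3.
Harvest vs Fika: 3 to 6, Fika.
No restaurant is winless: Basil beats Ember; Cedar beats Basil; Ember beats Cedar; Lantern beats Ember; Harvest beats Ember; Fika beats Ember. There is no Condorcet loser.

none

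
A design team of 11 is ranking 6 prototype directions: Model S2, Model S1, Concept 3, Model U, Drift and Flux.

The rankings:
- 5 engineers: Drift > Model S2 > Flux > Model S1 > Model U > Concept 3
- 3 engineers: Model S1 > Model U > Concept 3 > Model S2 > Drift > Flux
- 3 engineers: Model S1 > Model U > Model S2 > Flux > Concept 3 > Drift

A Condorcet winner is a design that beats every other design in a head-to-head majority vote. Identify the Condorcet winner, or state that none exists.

Check each pair by majority over 11 ballots:
Model S2 vs Model S1: Model S1 wins 6–5.
Model S2–Concept 3: Model S2 8–3.
Model S2 vs Model U: 5 for Model S2, 6 for Model U — Model U by 6–5.
Model S2 vs Drift: Model S2, 6–5.
Model S2 vs Flux: Model S2 wins 11–0.
Model S1 vs Concept 3: Model S1, 11–0.
Model S1 vs Model U: Model S1, 11–0.
Model S1 vs Drift: Model S1 preferred on 3+3 = 6 ballots; Model S1 wins 6–5.
Model S1–Flux: Model S1 6–5.
Concept 3 vs Model U: 0 for Concept 3, 11 for Model U — Model U by 11–0.
Concept 3–Drift: Concept 3 6–5.
Concept 3 vs Flux: 3 for Concept 3, 8 for Flux — Flux by 8–3.
Model U vs Drift: Model U wins 6–5.
Model U vs Flux: Model U wins 6–5.
Drift vs Flux: 5+3 = 8 for Drift, 3 for Flux — Drift by 8–3.
Model S1 defeats every rival head-to-head and is the Condorcet winner.

Model S1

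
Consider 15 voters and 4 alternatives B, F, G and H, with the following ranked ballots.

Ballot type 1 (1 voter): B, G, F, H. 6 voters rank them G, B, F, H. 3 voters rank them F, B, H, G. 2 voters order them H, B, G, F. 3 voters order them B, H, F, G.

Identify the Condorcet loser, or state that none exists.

none

Head-to-head results (15 voters):
B–F: B 12–3.
B vs G: B wins 9–6.
B–H: B 13–2.
F–G: G 9–6.
F–H: F 10–5.
G vs H: 1+6 = 7 for G, 8 for H — H by 8–7.
Each alternative has at least one pairwise win (B beats F; F beats H; G beats F; H beats G) — no Condorcet loser.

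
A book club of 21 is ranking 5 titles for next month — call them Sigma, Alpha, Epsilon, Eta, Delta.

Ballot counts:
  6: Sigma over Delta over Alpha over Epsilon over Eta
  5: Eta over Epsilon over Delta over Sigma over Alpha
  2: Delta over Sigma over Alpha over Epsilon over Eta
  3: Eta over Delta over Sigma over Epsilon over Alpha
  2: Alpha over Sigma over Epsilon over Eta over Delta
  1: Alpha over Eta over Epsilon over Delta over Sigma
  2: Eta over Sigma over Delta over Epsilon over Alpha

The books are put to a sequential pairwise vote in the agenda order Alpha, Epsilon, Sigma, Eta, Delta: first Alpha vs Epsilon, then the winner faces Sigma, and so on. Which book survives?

Eta

Round 1: Alpha vs Epsilon — 11–10, Alpha advances.
Round 2: Alpha vs Sigma — 3–18, Sigma advances.
Round 3: Sigma vs Eta — 10–11, Eta advances.
Round 4: Eta vs Delta — 13–8, Eta advances.
The agenda winner is Eta.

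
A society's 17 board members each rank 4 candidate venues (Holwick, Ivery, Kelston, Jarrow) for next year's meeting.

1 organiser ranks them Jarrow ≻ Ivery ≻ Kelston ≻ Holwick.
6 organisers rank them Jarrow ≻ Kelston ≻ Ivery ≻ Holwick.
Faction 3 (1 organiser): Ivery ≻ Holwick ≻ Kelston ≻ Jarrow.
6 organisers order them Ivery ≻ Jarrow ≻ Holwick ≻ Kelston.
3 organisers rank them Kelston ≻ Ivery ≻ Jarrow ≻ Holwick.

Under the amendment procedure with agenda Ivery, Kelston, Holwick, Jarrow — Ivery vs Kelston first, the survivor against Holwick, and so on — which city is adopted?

Round 1: Ivery vs Kelston — 8–9, Kelston advances.
Round 2: Kelston vs Holwick — 10–7, Kelston advances.
Round 3: Kelston vs Jarrow — 4–13, Jarrow advances.
The agenda winner is Jarrow.

Jarrow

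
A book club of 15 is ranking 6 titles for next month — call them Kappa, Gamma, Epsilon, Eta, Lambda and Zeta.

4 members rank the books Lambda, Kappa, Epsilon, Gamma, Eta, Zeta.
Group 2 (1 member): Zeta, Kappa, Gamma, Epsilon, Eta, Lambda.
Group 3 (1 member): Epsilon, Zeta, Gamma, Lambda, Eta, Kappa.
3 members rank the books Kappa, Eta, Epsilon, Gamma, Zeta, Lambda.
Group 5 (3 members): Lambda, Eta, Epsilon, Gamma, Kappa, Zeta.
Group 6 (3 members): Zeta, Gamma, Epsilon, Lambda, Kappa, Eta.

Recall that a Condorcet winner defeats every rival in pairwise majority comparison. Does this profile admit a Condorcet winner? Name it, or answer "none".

none

Pairwise majorities:
Kappa vs Gamma: Kappa wins 8–7.
Kappa–Epsilon: Kappa 8–7.
Kappa vs Eta: Kappa is ranked higher on 4+1+3+3 = 11 ballots, Eta on 4. Kappa wins 11–4.
Kappa vs Lambda: 4 to 11, Lambda.
Kappa–Zeta: Kappa 10–5.
Gamma vs Epsilon: Gamma preferred on 1+3 = 4 ballots; Epsilon wins 11–4.
Gamma vs Eta: 9 to 6, Gamma.
Gamma vs Lambda: 1+1+3+3 = 8 for Gamma, 7 for Lambda — Gamma by 8–7.
Gamma–Zeta: Gamma 10–5.
Epsilon–Eta: Epsilon 9–6.
Epsilon vs Lambda: 1+1+3+3 = 8 for Epsilon, 7 for Lambda — Epsilon by 8–7.
Epsilon vs Zeta: Epsilon wins 11–4.
Eta vs Lambda: Eta preferred on 1+3 = 4 ballots; Lambda wins 11–4.
Eta–Zeta: Eta 10–5.
Lambda vs Zeta: Lambda is ranked higher on 4+3 = 7 ballots, Zeta on 8. Zeta wins 8–7.
Every book loses at least once (Kappa loses to Lambda; Gamma loses to Kappa; Epsilon loses to Kappa; Eta loses to Kappa; Lambda loses to Gamma; Zeta loses to Kappa). The majority relation contains the cycle Kappa > Gamma > Lambda > Kappa, so there is no Condorcet winner.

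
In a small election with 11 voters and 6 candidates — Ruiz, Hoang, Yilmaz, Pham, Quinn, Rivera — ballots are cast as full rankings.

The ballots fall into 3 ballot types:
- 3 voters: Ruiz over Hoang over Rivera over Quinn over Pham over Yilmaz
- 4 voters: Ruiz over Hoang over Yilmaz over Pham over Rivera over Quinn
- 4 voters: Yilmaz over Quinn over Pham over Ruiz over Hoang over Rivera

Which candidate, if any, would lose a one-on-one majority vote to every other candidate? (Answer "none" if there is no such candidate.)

Pairwise majorities:
Ruiz vs Hoang: 3+4+4 = 11 for Ruiz, 0 for Hoang — Ruiz by 11–0.
Ruiz vs Yilmaz: Ruiz preferred on 3+4 = 7 ballots; Ruiz wins 7–4.
Ruiz vs Pham: 7 to 4, Ruiz.
Ruiz vs Quinn: 3+4 = 7 for Ruiz, 4 for Quinn — Ruiz by 7–4.
Ruiz vs Rivera: 3+4+4 = 11 for Ruiz, 0 for Rivera — Ruiz by 11–0.
Hoang vs Yilmaz: Hoang wins 7–4.
Hoang vs Pham: 3+4 = 7 for Hoang, 4 for Pham — Hoang by 7–4.
Hoang vs Quinn: Hoang, 7–4.
Hoang vs Rivera: Hoang wins 11–0.
Yilmaz vs Pham: Yilmaz is ranked higher on 4+4 = 8 ballots, Pham on 3. Yilmaz wins 8–3.
Yilmaz vs Quinn: 4+4 = 8 for Yilmaz, 3 for Quinn — Yilmaz by 8–3.
Yilmaz vs Rivera: 4+4 = 8 for Yilmaz, 3 for Rivera — Yilmaz by 8–3.
Pham vs Quinn: 4 for Pham, 7 for Quinn — Quinn by 7–4.
Pham vs Rivera: Pham, 8–3.
Quinn vs Rivera: 4 to 7, Rivera.
Each candidate has at least one pairwise win (Ruiz beats Hoang; Hoang beats Yilmaz; Yilmaz beats Pham; Pham beats Rivera; Quinn beats Pham; Rivera beats Quinn) — no Condorcet loser.

none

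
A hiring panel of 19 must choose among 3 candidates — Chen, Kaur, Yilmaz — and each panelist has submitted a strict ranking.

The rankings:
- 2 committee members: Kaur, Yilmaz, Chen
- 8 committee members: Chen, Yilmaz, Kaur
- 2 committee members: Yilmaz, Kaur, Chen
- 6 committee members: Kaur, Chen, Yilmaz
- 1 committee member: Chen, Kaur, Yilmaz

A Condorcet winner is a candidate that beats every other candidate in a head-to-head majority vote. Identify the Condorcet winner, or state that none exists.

Pairwise majorities:
Chen vs Kaur: Chen is ranked higher on 8+1 = 9 ballots, Kaur on 10. Kaur wins 10–9.
Chen vs Yilmaz: Chen wins 15–4.
Kaur vs Yilmaz: Yilmaz wins 10–9.
Every candidate loses at least once (Chen loses to Kaur; Kaur loses to Yilmaz; Yilmaz loses to Chen). The majority relation contains the cycle Chen > Yilmaz > Kaur > Chen, so there is no Condorcet winner.

none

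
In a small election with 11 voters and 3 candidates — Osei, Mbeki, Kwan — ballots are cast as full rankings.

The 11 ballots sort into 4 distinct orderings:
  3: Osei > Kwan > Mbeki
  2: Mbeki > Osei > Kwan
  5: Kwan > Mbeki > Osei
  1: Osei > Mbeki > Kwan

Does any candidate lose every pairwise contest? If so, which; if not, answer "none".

Pairwise majorities:
Osei vs Mbeki: Osei preferred on 3+1 = 4 ballots; Mbeki wins 7–4.
Osei vs Kwan: Osei, 6–5.
Mbeki vs Kwan: Kwan, 8–3.
Each candidate has at least one pairwise win (Osei beats Kwan; Mbeki beats Osei; Kwan beats Mbeki) — no Condorcet loser.

none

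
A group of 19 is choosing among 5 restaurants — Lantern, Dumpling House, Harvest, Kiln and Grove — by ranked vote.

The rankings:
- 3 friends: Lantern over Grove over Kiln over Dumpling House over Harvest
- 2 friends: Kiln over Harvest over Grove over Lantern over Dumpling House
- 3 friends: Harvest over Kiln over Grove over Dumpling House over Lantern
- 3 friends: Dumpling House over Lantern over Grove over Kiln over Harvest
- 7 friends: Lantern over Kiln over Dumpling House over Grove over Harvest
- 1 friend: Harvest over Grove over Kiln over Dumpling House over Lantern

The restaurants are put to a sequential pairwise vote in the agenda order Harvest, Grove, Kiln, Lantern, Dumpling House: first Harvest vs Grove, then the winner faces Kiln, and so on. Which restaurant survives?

Round 1: Harvest vs Grove — 6–13, Grove advances.
Round 2: Grove vs Kiln — 7–12, Kiln advances.
Round 3: Kiln vs Lantern — 6–13, Lantern advances.
Round 4: Lantern vs Dumpling House — 12–7, Lantern advances.
Lantern survives the agenda.

Lantern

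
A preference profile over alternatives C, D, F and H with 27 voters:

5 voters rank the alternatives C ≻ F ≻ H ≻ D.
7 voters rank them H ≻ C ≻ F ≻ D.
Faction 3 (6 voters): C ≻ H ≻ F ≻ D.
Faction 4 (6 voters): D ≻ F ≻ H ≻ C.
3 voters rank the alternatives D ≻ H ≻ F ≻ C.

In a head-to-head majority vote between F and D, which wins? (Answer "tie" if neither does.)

F

Ballots ranking F above D: 5 + 7 + 6 = 18.
Ballots ranking D above F: 27 − 18 = 9.
F wins the head-to-head 18–9.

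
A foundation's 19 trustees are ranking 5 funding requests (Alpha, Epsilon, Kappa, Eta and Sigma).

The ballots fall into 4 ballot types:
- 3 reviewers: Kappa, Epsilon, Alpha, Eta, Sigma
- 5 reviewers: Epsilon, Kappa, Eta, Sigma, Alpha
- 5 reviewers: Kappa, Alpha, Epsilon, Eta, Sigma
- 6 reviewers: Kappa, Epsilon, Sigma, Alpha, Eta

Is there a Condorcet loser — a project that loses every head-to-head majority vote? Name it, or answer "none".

Head-to-head results (19 reviewers):
Alpha vs Epsilon: Epsilon, 14–5.
Alpha vs Kappa: Alpha is ranked higher on 0 ballots, Kappa on 19. Kappa wins 19–0.
Alpha vs Eta: Alpha wins 14–5.
Alpha vs Sigma: Sigma wins 11–8.
Epsilon vs Kappa: Kappa, 14–5.
Epsilon vs Eta: 19 to 0, Epsilon.
Epsilon vs Sigma: 3+5+5+6 = 19 for Epsilon, 0 for Sigma — Epsilon by 19–0.
Kappa vs Eta: Kappa wins 19–0.
Kappa vs Sigma: Kappa wins 19–0.
Eta vs Sigma: Eta wins 13–6.
Each project has at least one pairwise win (Alpha beats Eta; Epsilon beats Alpha; Kappa beats Alpha; Eta beats Sigma; Sigma beats Alpha) — no Condorcet loser.

none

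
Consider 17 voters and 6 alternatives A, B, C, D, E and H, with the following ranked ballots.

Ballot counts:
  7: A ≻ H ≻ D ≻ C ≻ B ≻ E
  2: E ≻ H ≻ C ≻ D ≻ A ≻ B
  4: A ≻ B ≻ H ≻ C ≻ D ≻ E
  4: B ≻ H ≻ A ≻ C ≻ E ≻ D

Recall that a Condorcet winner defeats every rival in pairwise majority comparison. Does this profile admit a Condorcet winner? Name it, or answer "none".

Head-to-head results (17 voters):
A–B: A 13–4.
A vs C: A, 15–2.
A vs D: A, 15–2.
A–E: A 15–2.
A vs H: A wins 11–6.
B vs C: C, 9–8.
B–D: D 9–8.
B vs E: B wins 15–2.
B vs H: H, 9–8.
C–D: C 10–7.
C vs E: C wins 15–2.
C vs H: H, 17–0.
D–E: D 11–6.
D vs H: H, 17–0.
E vs H: H, 15–2.
A beats each of B, C, D, E, H — A is the Condorcet winner.

A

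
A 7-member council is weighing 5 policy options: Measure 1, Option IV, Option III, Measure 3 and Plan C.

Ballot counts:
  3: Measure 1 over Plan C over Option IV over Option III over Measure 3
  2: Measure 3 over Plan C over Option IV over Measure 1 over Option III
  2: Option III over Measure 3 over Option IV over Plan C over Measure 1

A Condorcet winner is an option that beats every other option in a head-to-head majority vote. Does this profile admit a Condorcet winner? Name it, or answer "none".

Pairwise majorities:
Measure 1 vs Option IV: Option IV wins 4–3.
Measure 1–Option III: Measure 1 5–2.
Measure 1–Measure 3: Measure 3 4–3.
Measure 1 vs Plan C: Plan C wins 4–3.
Option IV–Option III: Option IV 5–2.
Option IV vs Measure 3: Measure 3 wins 4–3.
Option IV vs Plan C: Plan C wins 5–2.
Option III vs Measure 3: Option III, 5–2.
Option III vs Plan C: Plan C, 5–2.
Measure 3 vs Plan C: Measure 3, 4–3.
Every option loses at least once (Measure 1 loses to Option IV; Option IV loses to Measure 3; Option III loses to Measure 1; Measure 3 loses to Option III; Plan C loses to Measure 3). The majority relation contains the cycle Measure 1 beats Option III beats Measure 3 beats Measure 1, so there is no Condorcet winner.

none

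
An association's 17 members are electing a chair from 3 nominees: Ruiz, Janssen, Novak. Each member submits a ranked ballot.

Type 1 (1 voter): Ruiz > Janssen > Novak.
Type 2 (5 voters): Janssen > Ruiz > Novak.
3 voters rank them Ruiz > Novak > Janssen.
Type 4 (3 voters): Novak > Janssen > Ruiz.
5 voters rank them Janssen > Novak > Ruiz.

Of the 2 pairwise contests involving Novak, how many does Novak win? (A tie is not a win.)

0

Novak against each rival (17 voters):
Novak vs Ruiz: Ruiz, 9–8.
Novak vs Janssen: Janssen, 11–6.
Novak beats no one; loses to Ruiz, Janssen — 0 pairwise wins.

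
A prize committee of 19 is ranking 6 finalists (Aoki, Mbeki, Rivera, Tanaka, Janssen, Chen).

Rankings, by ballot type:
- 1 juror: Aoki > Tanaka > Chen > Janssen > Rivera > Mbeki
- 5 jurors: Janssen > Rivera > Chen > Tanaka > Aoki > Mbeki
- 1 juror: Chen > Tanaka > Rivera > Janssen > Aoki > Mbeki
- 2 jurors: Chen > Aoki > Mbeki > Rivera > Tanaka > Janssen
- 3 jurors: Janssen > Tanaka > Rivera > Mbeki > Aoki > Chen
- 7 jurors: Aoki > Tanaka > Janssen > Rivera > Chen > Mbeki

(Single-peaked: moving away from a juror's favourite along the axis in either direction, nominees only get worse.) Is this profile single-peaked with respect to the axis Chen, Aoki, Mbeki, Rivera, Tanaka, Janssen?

no

Axis positions: Chen=1, Aoki=2, Mbeki=3, Rivera=4, Tanaka=5, Janssen=6.
Ballot type 1: ranking walks positions 2-5-1-6-4-3; Tanaka is ranked above Mbeki even though Mbeki lies between Tanaka and the peak Aoki on the axis — preferences dip and rise again. Not single-peaked.
Ballot type 2: ranking walks positions 6-4-1-5-2-3; Rivera is ranked above Tanaka even though Tanaka lies between Rivera and the peak Janssen on the axis — preferences dip and rise again. Not single-peaked.
Ballot type 3: ranking walks positions 1-5-4-6-2-3; Tanaka is ranked above Aoki even though Aoki lies between Tanaka and the peak Chen on the axis — preferences dip and rise again. Not single-peaked.
Ballot type 4 (peak Chen at position 1): ranking walks positions 1-2-3-4-5-6, expanding outward from the peak — single-peaked.
Ballot type 5 (peak Janssen at position 6): ranking walks positions 6-5-4-3-2-1, expanding outward from the peak — single-peaked.
Ballot type 6: ranking walks positions 2-5-6-4-1-3; Tanaka is ranked above Mbeki even though Mbeki lies between Tanaka and the peak Aoki on the axis — preferences dip and rise again. Not single-peaked.
Ballot type 1 violates single-peakedness, so the profile is not single-peaked on this axis.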